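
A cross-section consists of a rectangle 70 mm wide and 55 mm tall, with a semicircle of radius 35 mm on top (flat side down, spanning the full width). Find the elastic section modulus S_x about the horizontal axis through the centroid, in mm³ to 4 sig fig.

S_x ≈ 7.103 × 10⁴ mm³

Split into non-overlapping primitives; take the origin at the lower-left of the bounding box.
Rectangular body: 70 × 55, A = 3 850 mm², y = 27.5 mm, Ī = 970 521 mm⁴.
Semicircular cap: semicircle r = 35, A = 1924.23 mm², y = 69.8545 mm, Ī = 164 704 mm⁴.
Centroid: ȳ = ΣA·y / ΣA = 41.6144 mm.
Transfer each piece to the horizontal axis through the centroid using Ī + A·d² with d = y − 41.6144:
  rectangular body: d = -14.1144 mm → contributes +1 737 500 mm⁴
  semicircular cap: d = 28.2401 mm → contributes +1 699 280 mm⁴
Total I = 3 436 779 mm⁴.
Extreme fibre distance c = 48.3856 mm; S = I/c = 71028.9 mm³.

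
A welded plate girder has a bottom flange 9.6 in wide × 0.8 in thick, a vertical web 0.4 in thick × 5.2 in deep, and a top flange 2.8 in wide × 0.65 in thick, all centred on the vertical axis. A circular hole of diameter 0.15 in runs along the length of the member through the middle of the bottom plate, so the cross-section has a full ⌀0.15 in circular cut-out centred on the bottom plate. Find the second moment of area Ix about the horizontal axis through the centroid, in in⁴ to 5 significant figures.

Ix ≈ 62.709 in⁴

Break the section into simple shapes (no overlaps), measuring from the bottom-left corner of the bounding box.
Bottom plate: 9.6 × 0.8, A = 7.68 in², y = 0.4 in, Ī = 0.4096 in⁴.
Web plate: 0.4 × 5.2, A = 2.08 in², y = 3.4 in, Ī = 4.686933 in⁴.
Top plate: 2.8 × 0.65, A = 1.82 in², y = 6.325 in, Ī = 0.06407917 in⁴.
Hole (subtracted): ⌀0.15, A = 0.01767146 in², y = 0.4 in, Ī = 0.00002485049 in⁴.
Centroid: ȳ = ΣA·y / ΣA = 1.872325 in.
Transfer each piece to the horizontal axis through the centroid using Ī + A·d² with d = y − 1.872325:
  bottom plate: d = -1.472325 in → contributes +17.05784 in⁴
  web plate: d = 1.527675 in → contributes +9.541221 in⁴
  top plate: d = 4.452675 in → contributes +36.14798 in⁴
  hole: d = -1.472325 in → contributes −0.03833197 in⁴
Total I = 62.70871 in⁴.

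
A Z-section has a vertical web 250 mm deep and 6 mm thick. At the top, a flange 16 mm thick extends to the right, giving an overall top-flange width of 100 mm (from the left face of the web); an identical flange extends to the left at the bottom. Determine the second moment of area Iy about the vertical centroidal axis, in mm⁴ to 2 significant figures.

Decompose the section into non-overlapping parts with the origin at the bottom-left of its bounding rectangle.
Web: 6 × 250, A = 1 500 mm², x = 97 mm, Ī = 4 500 mm⁴.
Top flange (beyond web): 94 × 16, A = 1 504 mm², x = 147 mm, Ī = 1 107 445 mm⁴.
Bottom flange (beyond web): 94 × 16, A = 1 504 mm², x = 47 mm, Ī = 1 107 445 mm⁴.
Centroid: x̄ = ΣA·x / ΣA = 97 mm.
Transfer each piece to the vertical centroidal axis using Ī + A·d² with d = x − 97:
  web: d = 0 mm → contributes +4 500 mm⁴
  top flange (beyond web): d = 50 mm → contributes +4 867 445 mm⁴
  bottom flange (beyond web): d = -50 mm → contributes +4 867 445 mm⁴
Total I = 9 739 391 mm⁴.

Iy ≈ 9.7 × 10⁶ mm⁴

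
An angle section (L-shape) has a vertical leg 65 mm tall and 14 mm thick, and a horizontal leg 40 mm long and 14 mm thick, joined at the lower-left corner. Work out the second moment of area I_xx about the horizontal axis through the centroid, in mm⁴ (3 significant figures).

I_xx ≈ 4.95 × 10⁵ mm⁴

Treat the section as a set of non-overlapping primitives; coordinates are from the bounding-box lower-left.
Vertical leg: 14 × 65, A = 910 mm², y = 32.5 mm, Ī = 320 396 mm⁴.
Horizontal leg (remainder): 26 × 14, A = 364 mm², y = 7 mm, Ī = 5945.3 mm⁴.
Centroid: ȳ = ΣA·y / ΣA = 25.214 mm.
Transfer each piece to the horizontal axis through the centroid using Ī + A·d² with d = y − 25.214:
  vertical leg: d = 7.2857 mm → contributes +368 700 mm⁴
  horizontal leg (remainder): d = -18.214 mm → contributes +126 706 mm⁴
Total I = 495 406 mm⁴.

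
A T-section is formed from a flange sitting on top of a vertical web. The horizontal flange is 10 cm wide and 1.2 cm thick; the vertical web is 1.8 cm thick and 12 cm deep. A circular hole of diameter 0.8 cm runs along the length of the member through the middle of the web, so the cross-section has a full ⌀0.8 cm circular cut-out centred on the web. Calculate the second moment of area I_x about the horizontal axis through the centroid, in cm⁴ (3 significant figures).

Treat the section as a set of non-overlapping primitives; coordinates are from the bounding-box lower-left.
Flange: 10 × 1.2, A = 12 cm², y = 12.6 cm, Ī = 1.44 cm⁴.
Web: 1.8 × 12, A = 21.6 cm², y = 6 cm, Ī = 259.2 cm⁴.
Hole (subtracted): ⌀0.8, A = 0.50265 cm², y = 6 cm, Ī = 0.020106 cm⁴.
Centroid: ȳ = ΣA·y / ΣA = 8.3929 cm.
Transfer each piece to the horizontal axis through the centroid using Ī + A·d² with d = y − 8.3929:
  flange: d = 4.2071 cm → contributes +213.83 cm⁴
  web: d = -2.3929 cm → contributes +382.89 cm⁴
  hole: d = -2.3929 cm → contributes −2.8984 cm⁴
Total I = 593.82 cm⁴.

I_x ≈ 594 cm⁴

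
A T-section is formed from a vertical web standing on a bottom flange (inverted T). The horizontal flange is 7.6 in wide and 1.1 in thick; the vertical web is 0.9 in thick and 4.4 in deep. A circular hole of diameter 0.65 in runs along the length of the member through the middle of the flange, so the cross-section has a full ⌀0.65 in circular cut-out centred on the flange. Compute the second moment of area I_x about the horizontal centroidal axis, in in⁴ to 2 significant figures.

I_x ≈ 27 in⁴

Break the section into simple shapes (no overlaps), measuring from the bottom-left corner of the bounding box.
Flange: 7.6 × 1.1, A = 8.36 in², y = 0.55 in, Ī = 0.843 in⁴.
Web: 0.9 × 4.4, A = 3.96 in², y = 3.3 in, Ī = 6.389 in⁴.
Hole (subtracted): ⌀0.65, A = 0.3318 in², y = 0.55 in, Ī = 0.008762 in⁴.
Centroid: ȳ = ΣA·y / ΣA = 1.458 in.
Transfer each piece to the horizontal centroidal axis using Ī + A·d² with d = y − 1.458:
  flange: d = -0.9084 in → contributes +7.741 in⁴
  web: d = 1.842 in → contributes +19.82 in⁴
  hole: d = -0.9084 in → contributes −0.2826 in⁴
Total I = 27.28 in⁴.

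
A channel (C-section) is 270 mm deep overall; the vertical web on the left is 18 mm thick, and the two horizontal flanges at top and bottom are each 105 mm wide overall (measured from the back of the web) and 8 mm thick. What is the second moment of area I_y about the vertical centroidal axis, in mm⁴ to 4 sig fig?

I_y ≈ 3.992 × 10⁶ mm⁴

Decompose the section into non-overlapping parts with the origin at the bottom-left of its bounding rectangle.
Web: 18 × 270, A = 4 860 mm², x = 9 mm, Ī = 131 220 mm⁴.
Top flange (beyond web): 87 × 8, A = 696 mm², x = 61.5 mm, Ī = 439 002 mm⁴.
Bottom flange (beyond web): 87 × 8, A = 696 mm², x = 61.5 mm, Ī = 439 002 mm⁴.
Centroid: x̄ = ΣA·x / ΣA = 20.6891 mm.
Transfer each piece to the vertical centroidal axis using Ī + A·d² with d = x − 20.6891:
  web: d = -11.6891 mm → contributes +795 262 mm⁴
  top flange (beyond web): d = 40.8109 mm → contributes +1 598 213 mm⁴
  bottom flange (beyond web): d = 40.8109 mm → contributes +1 598 213 mm⁴
Total I = 3 991 688 mm⁴.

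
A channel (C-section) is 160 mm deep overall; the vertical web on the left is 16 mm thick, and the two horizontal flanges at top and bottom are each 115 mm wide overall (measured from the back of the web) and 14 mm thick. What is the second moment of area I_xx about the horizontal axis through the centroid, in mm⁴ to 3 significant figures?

Split into non-overlapping primitives; take the origin at the lower-left of the bounding box.
Web: 16 × 160, A = 2 560 mm², y = 80 mm, Ī = 5 461 333 mm⁴.
Top flange (beyond web): 99 × 14, A = 1 386 mm², y = 153 mm, Ī = 22 638 mm⁴.
Bottom flange (beyond web): 99 × 14, A = 1 386 mm², y = 7 mm, Ī = 22 638 mm⁴.
By symmetry the centroid is at mid-height, ȳ = 80 mm.
Transfer each piece to the horizontal axis through the centroid using Ī + A·d² with d = y − 80:
  web: d = 0 mm → contributes +5 461 333 mm⁴
  top flange (beyond web): d = 73 mm → contributes +7 408 632 mm⁴
  bottom flange (beyond web): d = -73 mm → contributes +7 408 632 mm⁴
Total I = 20 278 597 mm⁴.

I_xx ≈ 2.03 × 10⁷ mm⁴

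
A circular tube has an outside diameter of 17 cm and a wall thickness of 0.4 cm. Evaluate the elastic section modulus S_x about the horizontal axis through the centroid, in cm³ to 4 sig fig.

Split into non-overlapping primitives; take the origin at the lower-left of the bounding box.
Outer circle: ⌀17, A = 226.98 cm², y = 8.5 cm, Ī = 4099.83 cm⁴.
Bore (subtracted): ⌀16.2, A = 206.12 cm², y = 8.5 cm, Ī = 3380.88 cm⁴.
By symmetry the centroid is at mid-height, ȳ = 8.5 cm.
All pieces are centred on the horizontal axis through the centroid, so I = ΣĪ (holes subtracted) = 718.946 cm⁴.
Extreme fibre distance c = 8.5 cm; S = I/c = 84.5819 cm³.

S_x ≈ 84.58 cm³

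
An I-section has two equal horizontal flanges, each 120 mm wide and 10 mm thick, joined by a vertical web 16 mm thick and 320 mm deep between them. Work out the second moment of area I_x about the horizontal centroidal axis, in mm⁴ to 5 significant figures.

Split into non-overlapping primitives; take the origin at the lower-left of the bounding box.
Bottom flange: 120 × 10, A = 1 200 mm², y = 5 mm, Ī = 10 000 mm⁴.
Web: 16 × 320, A = 5 120 mm², y = 170 mm, Ī = 43 690 667 mm⁴.
Top flange: 120 × 10, A = 1 200 mm², y = 335 mm, Ī = 10 000 mm⁴.
By symmetry the centroid is at mid-height, ȳ = 170 mm.
Transfer each piece to the horizontal centroidal axis using Ī + A·d² with d = y − 170:
  bottom flange: d = -165 mm → contributes +32 680 000 mm⁴
  web: d = 0 mm → contributes +43 690 667 mm⁴
  top flange: d = 165 mm → contributes +32 680 000 mm⁴
Total I = 109 050 667 mm⁴.

I_x ≈ 1.0905 × 10⁸ mm⁴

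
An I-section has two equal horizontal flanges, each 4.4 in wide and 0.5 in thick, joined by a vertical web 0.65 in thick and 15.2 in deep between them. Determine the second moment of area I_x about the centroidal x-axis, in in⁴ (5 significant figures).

Decompose the section into non-overlapping parts with the origin at the bottom-left of its bounding rectangle.
Bottom flange: 4.4 × 0.5, A = 2.2 in², y = 0.25 in, Ī = 0.04583333 in⁴.
Web: 0.65 × 15.2, A = 9.88 in², y = 8.1 in, Ī = 190.2229 in⁴.
Top flange: 4.4 × 0.5, A = 2.2 in², y = 15.95 in, Ī = 0.04583333 in⁴.
By symmetry the centroid is at mid-height, ȳ = 8.1 in.
Transfer each piece to the centroidal x-axis using Ī + A·d² with d = y − 8.1:
  bottom flange: d = -7.85 in → contributes +135.6153 in⁴
  web: d = 0 in → contributes +190.2229 in⁴
  top flange: d = 7.85 in → contributes +135.6153 in⁴
Total I = 461.4536 in⁴.

I_x ≈ 461.45 in⁴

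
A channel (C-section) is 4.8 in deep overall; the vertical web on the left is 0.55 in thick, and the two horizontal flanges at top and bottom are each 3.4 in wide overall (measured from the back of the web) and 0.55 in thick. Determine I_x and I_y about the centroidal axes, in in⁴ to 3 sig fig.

Split into non-overlapping primitives; take the origin at the lower-left of the bounding box.
Web: 0.55 × 4.8, A = 2.64 in², y = 2.4 in, Ī = 5.0688 in⁴.
Top flange (beyond web): 2.85 × 0.55, A = 1.5675 in², y = 4.525 in, Ī = 0.039514 in⁴.
Bottom flange (beyond web): 2.85 × 0.55, A = 1.5675 in², y = 0.275 in, Ī = 0.039514 in⁴.
By symmetry the centroid is at mid-height, ȳ = 2.4 in.
Transfer each piece to the centroidal x-axis using Ī + A·d² with d = y − 2.4:
  web: d = 0 in → contributes +5.0688 in⁴
  top flange (beyond web): d = 2.125 in → contributes +7.1178 in⁴
  bottom flange (beyond web): d = -2.125 in → contributes +7.1178 in⁴
Total I = 19.304 in⁴.
For the y-axis: x̄ = 1.1979 in.
Repeating about the centroidal y-axis gives I_y = 6.3303 in⁴.

I_x ≈ 19.3 in⁴, I_y ≈ 6.33 in⁴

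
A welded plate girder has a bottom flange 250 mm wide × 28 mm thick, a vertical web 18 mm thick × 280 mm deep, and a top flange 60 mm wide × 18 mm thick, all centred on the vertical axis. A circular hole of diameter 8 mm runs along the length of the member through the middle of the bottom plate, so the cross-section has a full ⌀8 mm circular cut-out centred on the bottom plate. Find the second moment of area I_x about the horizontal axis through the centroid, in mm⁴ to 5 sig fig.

I_x ≈ 1.5894 × 10⁸ mm⁴

Split into non-overlapping primitives; take the origin at the lower-left of the bounding box.
Bottom plate: 250 × 28, A = 7 000 mm², y = 14 mm, Ī = 457333.3 mm⁴.
Web plate: 18 × 280, A = 5 040 mm², y = 168 mm, Ī = 32 928 000 mm⁴.
Top plate: 60 × 18, A = 1 080 mm², y = 317 mm, Ī = 29 160 mm⁴.
Hole (subtracted): ⌀8, A = 50.26548 mm², y = 14 mm, Ī = 201.0619 mm⁴.
Centroid: ȳ = ΣA·y / ΣA = 98.42406 mm.
Transfer each piece to the horizontal axis through the centroid using Ī + A·d² with d = y − 98.42406:
  bottom plate: d = -84.42406 mm → contributes +50 349 282 mm⁴
  web plate: d = 69.57594 mm → contributes +57 325 692 mm⁴
  top plate: d = 218.5759 mm → contributes +51 626 639 mm⁴
  hole: d = -84.42406 mm → contributes −358464.3 mm⁴
Total I = 158 943 149 mm⁴.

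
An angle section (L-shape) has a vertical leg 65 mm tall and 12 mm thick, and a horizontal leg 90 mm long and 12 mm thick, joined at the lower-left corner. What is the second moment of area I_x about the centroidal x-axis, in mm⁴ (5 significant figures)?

Decompose the section into non-overlapping parts with the origin at the bottom-left of its bounding rectangle.
Vertical leg: 12 × 65, A = 780 mm², y = 32.5 mm, Ī = 274 625 mm⁴.
Horizontal leg (remainder): 78 × 12, A = 936 mm², y = 6 mm, Ī = 11 232 mm⁴.
Centroid: ȳ = ΣA·y / ΣA = 18.04545 mm.
Transfer each piece to the centroidal x-axis using Ī + A·d² with d = y − 18.04545:
  vertical leg: d = 14.45455 mm → contributes +437593.4 mm⁴
  horizontal leg (remainder): d = -12.04545 mm → contributes +147 039 mm⁴
Total I = 584632.5 mm⁴.

I_x ≈ 5.8463 × 10⁵ mm⁴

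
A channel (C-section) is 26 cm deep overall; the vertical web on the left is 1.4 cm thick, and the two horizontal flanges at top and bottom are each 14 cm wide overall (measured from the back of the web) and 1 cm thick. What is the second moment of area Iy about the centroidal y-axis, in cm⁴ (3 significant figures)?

Split into non-overlapping primitives; take the origin at the lower-left of the bounding box.
Web: 1.4 × 26, A = 36.4 cm², x = 0.7 cm, Ī = 5.9453 cm⁴.
Top flange (beyond web): 12.6 × 1, A = 12.6 cm², x = 7.7 cm, Ī = 166.7 cm⁴.
Bottom flange (beyond web): 12.6 × 1, A = 12.6 cm², x = 7.7 cm, Ī = 166.7 cm⁴.
Centroid: x̄ = ΣA·x / ΣA = 3.5636 cm.
Transfer each piece to the centroidal y-axis using Ī + A·d² with d = x − 3.5636:
  web: d = -2.8636 cm → contributes +304.44 cm⁴
  top flange (beyond web): d = 4.1364 cm → contributes +382.28 cm⁴
  bottom flange (beyond web): d = 4.1364 cm → contributes +382.28 cm⁴
Total I = 1 069 cm⁴.

Iy ≈ 1070 cm⁴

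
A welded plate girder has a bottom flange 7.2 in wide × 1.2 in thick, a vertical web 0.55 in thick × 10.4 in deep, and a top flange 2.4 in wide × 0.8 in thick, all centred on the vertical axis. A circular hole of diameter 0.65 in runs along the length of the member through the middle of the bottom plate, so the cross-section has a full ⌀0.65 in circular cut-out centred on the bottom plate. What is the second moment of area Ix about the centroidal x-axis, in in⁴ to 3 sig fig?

Split into non-overlapping primitives; take the origin at the lower-left of the bounding box.
Bottom plate: 7.2 × 1.2, A = 8.64 in², y = 0.6 in, Ī = 1.0368 in⁴.
Web plate: 0.55 × 10.4, A = 5.72 in², y = 6.4 in, Ī = 51.556 in⁴.
Top plate: 2.4 × 0.8, A = 1.92 in², y = 12 in, Ī = 0.1024 in⁴.
Hole (subtracted): ⌀0.65, A = 0.33183 in², y = 0.6 in, Ī = 0.0087624 in⁴.
Centroid: ȳ = ΣA·y / ΣA = 4.0527 in.
Transfer each piece to the centroidal x-axis using Ī + A·d² with d = y − 4.0527:
  bottom plate: d = -3.4527 in → contributes +104.03 in⁴
  web plate: d = 2.3473 in → contributes +83.073 in⁴
  top plate: d = 7.9473 in → contributes +121.37 in⁴
  hole: d = -3.4527 in → contributes −3.9645 in⁴
Total I = 304.51 in⁴.

Ix ≈ 305 in⁴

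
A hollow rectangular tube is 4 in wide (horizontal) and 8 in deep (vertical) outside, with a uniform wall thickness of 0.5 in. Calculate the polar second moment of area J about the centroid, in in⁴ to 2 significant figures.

Break the section into simple shapes (no overlaps), measuring from the bottom-left corner of the bounding box.
Outer rectangle: 4 × 8, A = 32 in², y = 4 in, Ī = 170.7 in⁴.
Inner void (subtracted): 3 × 7, A = 21 in², y = 4 in, Ī = 85.75 in⁴.
By symmetry the centroid is at mid-height, ȳ = 4 in.
All pieces are centred on the centroidal x-axis, so I = ΣĪ (holes subtracted) = 84.92 in⁴.
Repeating about the centroidal y-axis gives I_y = 26.92 in⁴.
Polar second moment: J = I_x + I_y = 111.8 in⁴.

J ≈ 110 in⁴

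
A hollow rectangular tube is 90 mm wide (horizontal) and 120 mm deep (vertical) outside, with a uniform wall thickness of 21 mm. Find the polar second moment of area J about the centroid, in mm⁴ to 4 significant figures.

Split into non-overlapping primitives; take the origin at the lower-left of the bounding box.
Outer rectangle: 90 × 120, A = 10 800 mm², y = 60 mm, Ī = 12 960 000 mm⁴.
Inner void (subtracted): 48 × 78, A = 3 744 mm², y = 60 mm, Ī = 1 898 208 mm⁴.
By symmetry the centroid is at mid-height, ȳ = 60 mm.
All pieces are centred on the centroidal x-axis, so I = ΣĪ (holes subtracted) = 11 061 792 mm⁴.
Repeating about the centroidal y-axis gives I_y = 6 571 152 mm⁴.
Polar second moment: J = I_x + I_y = 17 632 944 mm⁴.

J ≈ 1.763 × 10⁷ mm⁴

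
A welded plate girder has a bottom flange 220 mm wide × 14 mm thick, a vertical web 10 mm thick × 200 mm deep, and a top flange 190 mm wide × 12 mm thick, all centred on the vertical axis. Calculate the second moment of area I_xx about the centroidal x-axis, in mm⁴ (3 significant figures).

I_xx ≈ 6.66 × 10⁷ mm⁴

Split into non-overlapping primitives; take the origin at the lower-left of the bounding box.
Bottom plate: 220 × 14, A = 3 080 mm², y = 7 mm, Ī = 50 307 mm⁴.
Web plate: 10 × 200, A = 2 000 mm², y = 114 mm, Ī = 6 666 667 mm⁴.
Top plate: 190 × 12, A = 2 280 mm², y = 220 mm, Ī = 27 360 mm⁴.
Centroid: ȳ = ΣA·y / ΣA = 102.06 mm.
Transfer each piece to the centroidal x-axis using Ī + A·d² with d = y − 102.06:
  bottom plate: d = -95.06 mm → contributes +27 882 302 mm⁴
  web plate: d = 11.94 mm → contributes +6 951 804 mm⁴
  top plate: d = 117.94 mm → contributes +31 741 920 mm⁴
Total I = 66 576 027 mm⁴.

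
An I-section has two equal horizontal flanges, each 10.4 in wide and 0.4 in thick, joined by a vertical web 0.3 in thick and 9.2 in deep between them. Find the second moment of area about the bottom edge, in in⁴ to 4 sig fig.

Split into non-overlapping primitives; take the origin at the lower-left of the bounding box.
Bottom flange: 10.4 × 0.4, A = 4.16 in², y = 0.2 in, Ī = 0.0554667 in⁴.
Web: 0.3 × 9.2, A = 2.76 in², y = 5 in, Ī = 19.4672 in⁴.
Top flange: 10.4 × 0.4, A = 4.16 in², y = 9.8 in, Ī = 0.0554667 in⁴.
Transfer each piece to the base of the section using Ī + A·d² with d = y − 0:
  bottom flange: d = 0.2 in → contributes +0.221867 in⁴
  web: d = 5 in → contributes +88.4672 in⁴
  top flange: d = 9.8 in → contributes +399.582 in⁴
Total I = 488.271 in⁴.

I_base ≈ 488.3 in⁴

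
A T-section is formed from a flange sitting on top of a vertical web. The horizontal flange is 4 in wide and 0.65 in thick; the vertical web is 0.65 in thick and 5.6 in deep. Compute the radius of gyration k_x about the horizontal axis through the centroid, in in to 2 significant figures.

k_x ≈ 2.0 in

Break the section into simple shapes (no overlaps), measuring from the bottom-left corner of the bounding box.
Flange: 4 × 0.65, A = 2.6 in², y = 5.925 in, Ī = 0.09154 in⁴.
Web: 0.65 × 5.6, A = 3.64 in², y = 2.8 in, Ī = 9.513 in⁴.
Centroid: ȳ = ΣA·y / ΣA = 4.102 in.
Transfer each piece to the horizontal axis through the centroid using Ī + A·d² with d = y − 4.102:
  flange: d = 1.823 in → contributes +8.731 in⁴
  web: d = -1.302 in → contributes +15.68 in⁴
Total I = 24.42 in⁴.
Radius of gyration: k = √(I/A) = √(24.42 / 6.24) = 1.978 in.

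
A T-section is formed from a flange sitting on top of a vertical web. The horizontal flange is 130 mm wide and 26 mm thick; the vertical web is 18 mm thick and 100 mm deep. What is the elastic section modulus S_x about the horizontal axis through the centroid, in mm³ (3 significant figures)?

S_x ≈ 6.97 × 10⁴ mm³

Break the section into simple shapes (no overlaps), measuring from the bottom-left corner of the bounding box.
Flange: 130 × 26, A = 3 380 mm², y = 113 mm, Ī = 190 407 mm⁴.
Web: 18 × 100, A = 1 800 mm², y = 50 mm, Ī = 1 500 000 mm⁴.
Centroid: ȳ = ΣA·y / ΣA = 91.108 mm.
Transfer each piece to the horizontal axis through the centroid using Ī + A·d² with d = y − 91.108:
  flange: d = 21.892 mm → contributes +1 810 288 mm⁴
  web: d = -41.108 mm → contributes +4 541 778 mm⁴
Total I = 6 352 066 mm⁴.
Extreme fibre distance c = 91.108 mm; S = I/c = 69 720 mm³.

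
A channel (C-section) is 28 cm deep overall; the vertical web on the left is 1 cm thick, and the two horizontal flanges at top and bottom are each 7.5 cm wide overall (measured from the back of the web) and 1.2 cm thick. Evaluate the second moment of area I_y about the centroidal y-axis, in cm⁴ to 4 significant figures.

Decompose the section into non-overlapping parts with the origin at the bottom-left of its bounding rectangle.
Web: 1 × 28, A = 28 cm², x = 0.5 cm, Ī = 2.33333 cm⁴.
Top flange (beyond web): 6.5 × 1.2, A = 7.8 cm², x = 4.25 cm, Ī = 27.4625 cm⁴.
Bottom flange (beyond web): 6.5 × 1.2, A = 7.8 cm², x = 4.25 cm, Ī = 27.4625 cm⁴.
Centroid: x̄ = ΣA·x / ΣA = 1.84174 cm.
Transfer each piece to the centroidal y-axis using Ī + A·d² with d = x − 1.84174:
  web: d = -1.34174 cm → contributes +52.741 cm⁴
  top flange (beyond web): d = 2.40826 cm → contributes +72.7002 cm⁴
  bottom flange (beyond web): d = 2.40826 cm → contributes +72.7002 cm⁴
Total I = 198.141 cm⁴.

I_y ≈ 198.1 cm⁴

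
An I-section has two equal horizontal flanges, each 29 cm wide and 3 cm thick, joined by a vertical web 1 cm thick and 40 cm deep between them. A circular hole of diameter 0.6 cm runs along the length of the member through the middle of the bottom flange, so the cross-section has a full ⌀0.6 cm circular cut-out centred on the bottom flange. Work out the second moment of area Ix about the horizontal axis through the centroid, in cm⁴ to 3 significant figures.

Treat the section as a set of non-overlapping primitives; coordinates are from the bounding-box lower-left.
Bottom flange: 29 × 3, A = 87 cm², y = 1.5 cm, Ī = 65.25 cm⁴.
Web: 1 × 40, A = 40 cm², y = 23 cm, Ī = 5333.3 cm⁴.
Top flange: 29 × 3, A = 87 cm², y = 44.5 cm, Ī = 65.25 cm⁴.
Hole (subtracted): ⌀0.6, A = 0.28274 cm², y = 1.5 cm, Ī = 0.0063617 cm⁴.
Centroid: ȳ = ΣA·y / ΣA = 23.028 cm.
Transfer each piece to the horizontal axis through the centroid using Ī + A·d² with d = y − 23.028:
  bottom flange: d = -21.528 cm → contributes +40 387 cm⁴
  web: d = -0.028444 cm → contributes +5333.4 cm⁴
  top flange: d = 21.472 cm → contributes +40 175 cm⁴
  hole: d = -21.528 cm → contributes −131.05 cm⁴
Total I = 85 764 cm⁴.

Ix ≈ 8.58 × 10⁴ cm⁴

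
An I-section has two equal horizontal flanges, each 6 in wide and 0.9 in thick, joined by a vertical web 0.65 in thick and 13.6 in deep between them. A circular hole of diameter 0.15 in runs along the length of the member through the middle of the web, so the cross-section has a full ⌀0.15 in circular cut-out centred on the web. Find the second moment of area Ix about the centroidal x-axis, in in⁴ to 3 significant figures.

Ix ≈ 705 in⁴

Decompose the section into non-overlapping parts with the origin at the bottom-left of its bounding rectangle.
Bottom flange: 6 × 0.9, A = 5.4 in², y = 0.45 in, Ī = 0.3645 in⁴.
Web: 0.65 × 13.6, A = 8.84 in², y = 7.7 in, Ī = 136.25 in⁴.
Top flange: 6 × 0.9, A = 5.4 in², y = 14.95 in, Ī = 0.3645 in⁴.
Hole (subtracted): ⌀0.15, A = 0.017671 in², y = 7.7 in, Ī = 0.00002485 in⁴.
By symmetry the centroid is at mid-height, ȳ = 7.7 in.
Transfer each piece to the centroidal x-axis using Ī + A·d² with d = y − 7.7:
  bottom flange: d = -7.25 in → contributes +284.2 in⁴
  web: d = 0 in → contributes +136.25 in⁴
  top flange: d = 7.25 in → contributes +284.2 in⁴
  hole: d = 0 in → contributes −0.00002485 in⁴
Total I = 704.66 in⁴.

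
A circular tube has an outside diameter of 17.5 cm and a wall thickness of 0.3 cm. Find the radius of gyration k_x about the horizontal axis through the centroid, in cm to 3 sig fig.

Break the section into simple shapes (no overlaps), measuring from the bottom-left corner of the bounding box.
Outer circle: ⌀17.5, A = 240.53 cm², y = 8.75 cm, Ī = 4603.9 cm⁴.
Bore (subtracted): ⌀16.9, A = 224.32 cm², y = 8.75 cm, Ī = 4004.2 cm⁴.
By symmetry the centroid is at mid-height, ȳ = 8.75 cm.
All pieces are centred on the horizontal axis through the centroid, so I = ΣĪ (holes subtracted) = 599.65 cm⁴.
Radius of gyration: k = √(I/A) = √(599.65 / 16.211) = 6.082 cm.

k_x ≈ 6.08 cm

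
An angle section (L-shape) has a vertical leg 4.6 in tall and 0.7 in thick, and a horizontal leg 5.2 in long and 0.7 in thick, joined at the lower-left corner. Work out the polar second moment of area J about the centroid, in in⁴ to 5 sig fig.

Treat the section as a set of non-overlapping primitives; coordinates are from the bounding-box lower-left.
Vertical leg: 0.7 × 4.6, A = 3.22 in², y = 2.3 in, Ī = 5.677933 in⁴.
Horizontal leg (remainder): 4.5 × 0.7, A = 3.15 in², y = 0.35 in, Ī = 0.128625 in⁴.
Centroid: ȳ = ΣA·y / ΣA = 1.335714 in.
Transfer each piece to the centroidal x-axis using Ī + A·d² with d = y − 1.335714:
  vertical leg: d = 0.9642857 in → contributes +8.67204 in⁴
  horizontal leg (remainder): d = -0.9857143 in → contributes +3.189268 in⁴
Total I = 11.86131 in⁴.
For the y-axis: x̄ = 1.635714 in.
Repeating about the centroidal y-axis gives I_y = 16.21111 in⁴.
Polar second moment: J = I_x + I_y = 28.07242 in⁴.

J ≈ 28.072 in⁴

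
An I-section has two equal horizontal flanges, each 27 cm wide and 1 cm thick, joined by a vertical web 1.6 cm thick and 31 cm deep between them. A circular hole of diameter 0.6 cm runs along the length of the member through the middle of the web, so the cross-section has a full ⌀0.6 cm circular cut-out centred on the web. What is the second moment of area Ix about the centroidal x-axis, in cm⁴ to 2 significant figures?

Ix ≈ 1.8 × 10⁴ cm⁴

Decompose the section into non-overlapping parts with the origin at the bottom-left of its bounding rectangle.
Bottom flange: 27 × 1, A = 27 cm², y = 0.5 cm, Ī = 2.25 cm⁴.
Web: 1.6 × 31, A = 49.6 cm², y = 16.5 cm, Ī = 3 972 cm⁴.
Top flange: 27 × 1, A = 27 cm², y = 32.5 cm, Ī = 2.25 cm⁴.
Hole (subtracted): ⌀0.6, A = 0.2827 cm², y = 16.5 cm, Ī = 0.006362 cm⁴.
By symmetry the centroid is at mid-height, ȳ = 16.5 cm.
Transfer each piece to the centroidal x-axis using Ī + A·d² with d = y − 16.5:
  bottom flange: d = -16 cm → contributes +6 914 cm⁴
  web: d = 0 cm → contributes +3 972 cm⁴
  top flange: d = 16 cm → contributes +6 914 cm⁴
  hole: d = 0 cm → contributes −0.006362 cm⁴
Total I = 17 801 cm⁴.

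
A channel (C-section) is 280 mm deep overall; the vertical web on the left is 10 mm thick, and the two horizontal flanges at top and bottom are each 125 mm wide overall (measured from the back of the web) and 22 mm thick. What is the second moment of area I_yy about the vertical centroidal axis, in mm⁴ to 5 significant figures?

Break the section into simple shapes (no overlaps), measuring from the bottom-left corner of the bounding box.
Web: 10 × 280, A = 2 800 mm², x = 5 mm, Ī = 23333.33 mm⁴.
Top flange (beyond web): 115 × 22, A = 2 530 mm², x = 67.5 mm, Ī = 2 788 271 mm⁴.
Bottom flange (beyond web): 115 × 22, A = 2 530 mm², x = 67.5 mm, Ī = 2 788 271 mm⁴.
Centroid: x̄ = ΣA·x / ΣA = 45.23537 mm.
Transfer each piece to the vertical centroidal axis using Ī + A·d² with d = x − 45.23537:
  web: d = -40.23537 mm → contributes +4 556 211 mm⁴
  top flange (beyond web): d = 22.26463 mm → contributes +4 042 427 mm⁴
  bottom flange (beyond web): d = 22.26463 mm → contributes +4 042 427 mm⁴
Total I = 12 641 065 mm⁴.

I_yy ≈ 1.2641 × 10⁷ mm⁴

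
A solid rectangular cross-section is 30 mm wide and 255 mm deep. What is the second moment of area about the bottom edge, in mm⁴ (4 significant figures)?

I_base ≈ 1.658 × 10⁸ mm⁴

The section: 30 × 255, A = 7 650 mm², y = 127.5 mm, Ī = 41 453 438 mm⁴.
Transfer it to the bottom edge using Ī + A·d² with d = y − 0:
  the section: d = 127.5 mm → contributes +165 813 750 mm⁴
Total I = 165 813 750 mm⁴.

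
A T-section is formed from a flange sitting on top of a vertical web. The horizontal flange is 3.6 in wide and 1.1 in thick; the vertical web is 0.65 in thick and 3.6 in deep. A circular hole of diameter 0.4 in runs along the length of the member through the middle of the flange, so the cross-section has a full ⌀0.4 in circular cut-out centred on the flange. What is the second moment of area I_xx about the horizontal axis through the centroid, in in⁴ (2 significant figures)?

I_xx ≈ 11 in⁴

Decompose the section into non-overlapping parts with the origin at the bottom-left of its bounding rectangle.
Flange: 3.6 × 1.1, A = 3.96 in², y = 4.15 in, Ī = 0.3993 in⁴.
Web: 0.65 × 3.6, A = 2.34 in², y = 1.8 in, Ī = 2.527 in⁴.
Hole (subtracted): ⌀0.4, A = 0.1257 in², y = 4.15 in, Ī = 0.001257 in⁴.
Centroid: ȳ = ΣA·y / ΣA = 3.259 in.
Transfer each piece to the horizontal axis through the centroid using Ī + A·d² with d = y − 3.259:
  flange: d = 0.8906 in → contributes +3.54 in⁴
  web: d = -1.459 in → contributes +7.511 in⁴
  hole: d = 0.8906 in → contributes −0.1009 in⁴
Total I = 10.95 in⁴.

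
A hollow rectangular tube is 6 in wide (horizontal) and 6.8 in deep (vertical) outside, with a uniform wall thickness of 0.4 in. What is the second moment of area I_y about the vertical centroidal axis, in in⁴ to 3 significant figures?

Break the section into simple shapes (no overlaps), measuring from the bottom-left corner of the bounding box.
Outer rectangle: 6 × 6.8, A = 40.8 in², x = 3 in, Ī = 122.4 in⁴.
Inner void (subtracted): 5.2 × 6, A = 31.2 in², x = 3 in, Ī = 70.304 in⁴.
By symmetry the centroid is at mid-width, x̄ = 3 in.
All pieces are centred on the vertical centroidal axis, so I = ΣĪ (holes subtracted) = 52.096 in⁴.

I_y ≈ 52.1 in⁴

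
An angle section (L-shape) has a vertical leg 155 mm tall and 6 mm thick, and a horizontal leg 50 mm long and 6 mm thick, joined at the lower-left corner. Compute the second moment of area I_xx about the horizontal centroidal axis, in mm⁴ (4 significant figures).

Treat the section as a set of non-overlapping primitives; coordinates are from the bounding-box lower-left.
Vertical leg: 6 × 155, A = 930 mm², y = 77.5 mm, Ī = 1 861 938 mm⁴.
Horizontal leg (remainder): 44 × 6, A = 264 mm², y = 3 mm, Ī = 792 mm⁴.
Centroid: ȳ = ΣA·y / ΣA = 61.0276 mm.
Transfer each piece to the horizontal centroidal axis using Ī + A·d² with d = y − 61.0276:
  vertical leg: d = 16.4724 mm → contributes +2 114 282 mm⁴
  horizontal leg (remainder): d = -58.0276 mm → contributes +889 735 mm⁴
Total I = 3 004 017 mm⁴.

I_xx ≈ 3.004 × 10⁶ mm⁴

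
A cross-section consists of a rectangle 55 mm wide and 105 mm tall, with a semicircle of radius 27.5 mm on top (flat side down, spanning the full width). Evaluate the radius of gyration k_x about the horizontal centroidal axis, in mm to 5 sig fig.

Treat the section as a set of non-overlapping primitives; coordinates are from the bounding-box lower-left.
Rectangular body: 55 × 105, A = 5 775 mm², y = 52.5 mm, Ī = 5 305 781 mm⁴.
Semicircular cap: semicircle r = 27.5, A = 1187.915 mm², y = 116.6714 mm, Ī = 62771.55 mm⁴.
Centroid: ȳ = ΣA·y / ΣA = 63.44802 mm.
Transfer each piece to the horizontal centroidal axis using Ī + A·d² with d = y − 63.44802:
  rectangular body: d = -10.94802 mm → contributes +5 997 967 mm⁴
  semicircular cap: d = 53.22335 mm → contributes +3 427 807 mm⁴
Total I = 9 425 774 mm⁴.
Radius of gyration: k = √(I/A) = √(9 425 774 / 6962.915) = 36.79281 mm.

k_x ≈ 36.793 mm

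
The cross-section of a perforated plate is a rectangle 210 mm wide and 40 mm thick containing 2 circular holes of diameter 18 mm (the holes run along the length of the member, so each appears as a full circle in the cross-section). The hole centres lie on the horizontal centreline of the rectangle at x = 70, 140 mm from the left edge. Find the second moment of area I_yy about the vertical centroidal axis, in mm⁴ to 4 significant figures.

Decompose the section into non-overlapping parts with the origin at the bottom-left of its bounding rectangle.
Plate: 210 × 40, A = 8 400 mm², x = 105 mm, Ī = 30 870 000 mm⁴.
Hole 1 (subtracted): ⌀18, A = 254.469 mm², x = 70 mm, Ī = 5 153 mm⁴.
Hole 2 (subtracted): ⌀18, A = 254.469 mm², x = 140 mm, Ī = 5 153 mm⁴.
By symmetry the centroid is at mid-width, x̄ = 105 mm.
Transfer each piece to the vertical centroidal axis using Ī + A·d² with d = x − 105:
  plate: d = 0 mm → contributes +30 870 000 mm⁴
  hole 1: d = -35 mm → contributes −316 878 mm⁴
  hole 2: d = 35 mm → contributes −316 878 mm⁴
Total I = 30 236 245 mm⁴.

I_yy ≈ 3.024 × 10⁷ mm⁴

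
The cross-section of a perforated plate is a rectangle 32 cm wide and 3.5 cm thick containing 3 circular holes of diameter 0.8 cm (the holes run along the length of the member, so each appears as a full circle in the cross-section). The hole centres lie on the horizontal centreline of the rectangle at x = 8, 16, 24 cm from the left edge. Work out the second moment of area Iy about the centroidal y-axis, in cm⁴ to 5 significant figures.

Iy ≈ 9492.9 cm⁴

Treat the section as a set of non-overlapping primitives; coordinates are from the bounding-box lower-left.
Plate: 32 × 3.5, A = 112 cm², x = 16 cm, Ī = 9557.333 cm⁴.
Hole 1 (subtracted): ⌀0.8, A = 0.5026548 cm², x = 8 cm, Ī = 0.02010619 cm⁴.
Hole 2 (subtracted): ⌀0.8, A = 0.5026548 cm², x = 16 cm, Ī = 0.02010619 cm⁴.
Hole 3 (subtracted): ⌀0.8, A = 0.5026548 cm², x = 24 cm, Ī = 0.02010619 cm⁴.
By symmetry the centroid is at mid-width, x̄ = 16 cm.
Transfer each piece to the centroidal y-axis using Ī + A·d² with d = x − 16:
  plate: d = 0 cm → contributes +9557.333 cm⁴
  hole 1: d = -8 cm → contributes −32.19001 cm⁴
  hole 2: d = 0 cm → contributes −0.02010619 cm⁴
  hole 3: d = 8 cm → contributes −32.19001 cm⁴
Total I = 9492.933 cm⁴.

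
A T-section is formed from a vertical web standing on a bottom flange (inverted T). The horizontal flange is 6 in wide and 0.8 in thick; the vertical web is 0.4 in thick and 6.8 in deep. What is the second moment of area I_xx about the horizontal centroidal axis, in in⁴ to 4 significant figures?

Split into non-overlapping primitives; take the origin at the lower-left of the bounding box.
Flange: 6 × 0.8, A = 4.8 in², y = 0.4 in, Ī = 0.256 in⁴.
Web: 0.4 × 6.8, A = 2.72 in², y = 4.2 in, Ī = 10.4811 in⁴.
Centroid: ȳ = ΣA·y / ΣA = 1.77447 in.
Transfer each piece to the horizontal centroidal axis using Ī + A·d² with d = y − 1.77447:
  flange: d = -1.37447 in → contributes +9.32398 in⁴
  web: d = 2.42553 in → contributes +26.4834 in⁴
Total I = 35.8074 in⁴.

I_xx ≈ 35.81 in⁴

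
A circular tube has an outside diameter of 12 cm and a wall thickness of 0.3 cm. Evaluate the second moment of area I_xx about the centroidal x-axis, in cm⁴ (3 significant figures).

I_xx ≈ 189 cm⁴

Decompose the section into non-overlapping parts with the origin at the bottom-left of its bounding rectangle.
Outer circle: ⌀12, A = 113.1 cm², y = 6 cm, Ī = 1017.9 cm⁴.
Bore (subtracted): ⌀11.4, A = 102.07 cm², y = 6 cm, Ī = 829.07 cm⁴.
By symmetry the centroid is at mid-height, ȳ = 6 cm.
All pieces are centred on the centroidal x-axis, so I = ΣĪ (holes subtracted) = 188.81 cm⁴.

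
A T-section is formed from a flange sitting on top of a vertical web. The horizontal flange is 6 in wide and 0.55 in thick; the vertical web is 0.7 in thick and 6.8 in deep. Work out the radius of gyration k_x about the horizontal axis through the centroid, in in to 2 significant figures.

k_x ≈ 2.4 in

Split into non-overlapping primitives; take the origin at the lower-left of the bounding box.
Flange: 6 × 0.55, A = 3.3 in², y = 7.075 in, Ī = 0.08319 in⁴.
Web: 0.7 × 6.8, A = 4.76 in², y = 3.4 in, Ī = 18.34 in⁴.
Centroid: ȳ = ΣA·y / ΣA = 4.905 in.
Transfer each piece to the horizontal axis through the centroid using Ī + A·d² with d = y − 4.905:
  flange: d = 2.17 in → contributes +15.63 in⁴
  web: d = -1.505 in → contributes +29.12 in⁴
Total I = 44.75 in⁴.
Radius of gyration: k = √(I/A) = √(44.75 / 8.06) = 2.356 in.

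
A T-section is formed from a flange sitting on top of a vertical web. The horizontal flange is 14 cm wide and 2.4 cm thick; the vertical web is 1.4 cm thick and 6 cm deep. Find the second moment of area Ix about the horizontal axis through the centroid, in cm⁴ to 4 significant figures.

Treat the section as a set of non-overlapping primitives; coordinates are from the bounding-box lower-left.
Flange: 14 × 2.4, A = 33.6 cm², y = 7.2 cm, Ī = 16.128 cm⁴.
Web: 1.4 × 6, A = 8.4 cm², y = 3 cm, Ī = 25.2 cm⁴.
Centroid: ȳ = ΣA·y / ΣA = 6.36 cm.
Transfer each piece to the horizontal axis through the centroid using Ī + A·d² with d = y − 6.36:
  flange: d = 0.84 cm → contributes +39.8362 cm⁴
  web: d = -3.36 cm → contributes +120.033 cm⁴
Total I = 159.869 cm⁴.

Ix ≈ 159.9 cm⁴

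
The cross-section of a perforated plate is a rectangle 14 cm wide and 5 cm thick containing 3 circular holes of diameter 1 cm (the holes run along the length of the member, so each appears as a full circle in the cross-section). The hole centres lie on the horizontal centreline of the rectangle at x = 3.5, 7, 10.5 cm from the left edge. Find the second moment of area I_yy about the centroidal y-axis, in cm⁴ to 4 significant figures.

Break the section into simple shapes (no overlaps), measuring from the bottom-left corner of the bounding box.
Plate: 14 × 5, A = 70 cm², x = 7 cm, Ī = 1143.33 cm⁴.
Hole 1 (subtracted): ⌀1, A = 0.785398 cm², x = 3.5 cm, Ī = 0.0490874 cm⁴.
Hole 2 (subtracted): ⌀1, A = 0.785398 cm², x = 7 cm, Ī = 0.0490874 cm⁴.
Hole 3 (subtracted): ⌀1, A = 0.785398 cm², x = 10.5 cm, Ī = 0.0490874 cm⁴.
By symmetry the centroid is at mid-width, x̄ = 7 cm.
Transfer each piece to the centroidal y-axis using Ī + A·d² with d = x − 7:
  plate: d = 0 cm → contributes +1143.33 cm⁴
  hole 1: d = -3.5 cm → contributes −9.67021 cm⁴
  hole 2: d = 0 cm → contributes −0.0490874 cm⁴
  hole 3: d = 3.5 cm → contributes −9.67021 cm⁴
Total I = 1123.94 cm⁴.

I_yy ≈ 1124 cm⁴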